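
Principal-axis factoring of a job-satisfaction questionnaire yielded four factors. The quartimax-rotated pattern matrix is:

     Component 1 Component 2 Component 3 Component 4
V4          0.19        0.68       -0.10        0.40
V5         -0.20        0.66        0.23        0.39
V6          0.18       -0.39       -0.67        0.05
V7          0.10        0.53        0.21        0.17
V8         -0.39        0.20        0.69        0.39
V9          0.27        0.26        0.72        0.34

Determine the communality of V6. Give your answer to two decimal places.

0.64

h² = 0.18² + (-0.39)² + (-0.67)² + 0.05² = 0.0324 + 0.1521 + 0.4489 + 0.0025 = 0.6359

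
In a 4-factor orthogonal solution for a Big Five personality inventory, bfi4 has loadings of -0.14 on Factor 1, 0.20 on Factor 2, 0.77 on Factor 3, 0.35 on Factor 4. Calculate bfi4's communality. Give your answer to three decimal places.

0.775

h² = (-0.14)² + 0.20² + 0.77² + 0.35² = 0.0196 + 0.0400 + 0.5929 + 0.1225 = 0.7750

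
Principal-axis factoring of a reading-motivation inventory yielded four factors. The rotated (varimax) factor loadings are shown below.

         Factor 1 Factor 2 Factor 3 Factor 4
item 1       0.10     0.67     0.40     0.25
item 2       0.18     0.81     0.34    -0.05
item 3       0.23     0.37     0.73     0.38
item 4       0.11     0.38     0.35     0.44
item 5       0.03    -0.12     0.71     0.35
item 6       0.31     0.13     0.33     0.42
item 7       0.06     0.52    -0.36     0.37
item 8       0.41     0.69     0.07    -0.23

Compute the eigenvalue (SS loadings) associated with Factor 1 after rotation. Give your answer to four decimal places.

0.3761

SS loadings for Factor 1 = 0.10² + 0.18² + 0.23² + 0.11² + 0.03² + 0.31² + 0.06² + 0.41² = 0.0100 + 0.0324 + 0.0529 + 0.0121 + 0.0009 + 0.0961 + 0.0036 + 0.1681 = 0.3761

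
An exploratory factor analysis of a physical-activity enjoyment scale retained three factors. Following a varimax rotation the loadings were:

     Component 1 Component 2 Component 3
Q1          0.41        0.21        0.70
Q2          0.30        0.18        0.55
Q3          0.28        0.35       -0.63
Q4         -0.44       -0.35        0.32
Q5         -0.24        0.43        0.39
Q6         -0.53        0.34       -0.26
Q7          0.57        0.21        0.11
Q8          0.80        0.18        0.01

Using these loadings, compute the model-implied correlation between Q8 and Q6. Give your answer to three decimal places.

-0.365

r̂ = Σ λ_i·λ_j across factors = (0.80)(-0.53) + (0.18)(0.34) + (0.01)(-0.26)
  = -0.4240 +0.0612 -0.0026 = -0.3654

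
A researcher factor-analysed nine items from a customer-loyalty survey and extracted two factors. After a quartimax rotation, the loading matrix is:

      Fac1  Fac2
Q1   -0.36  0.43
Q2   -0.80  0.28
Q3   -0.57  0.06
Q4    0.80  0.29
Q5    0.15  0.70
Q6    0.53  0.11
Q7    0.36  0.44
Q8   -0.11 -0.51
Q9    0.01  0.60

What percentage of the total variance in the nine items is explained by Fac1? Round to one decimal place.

24.2%

SS loadings for Fac1 = (-0.36)² + (-0.80)² + (-0.57)² + 0.80² + 0.15² + 0.53² + 0.36² + (-0.11)² + 0.01² = 2.1797
With 9 standardized items, total variance = 9. Proportion = 2.1797/9 = 0.2422 → 24.22%.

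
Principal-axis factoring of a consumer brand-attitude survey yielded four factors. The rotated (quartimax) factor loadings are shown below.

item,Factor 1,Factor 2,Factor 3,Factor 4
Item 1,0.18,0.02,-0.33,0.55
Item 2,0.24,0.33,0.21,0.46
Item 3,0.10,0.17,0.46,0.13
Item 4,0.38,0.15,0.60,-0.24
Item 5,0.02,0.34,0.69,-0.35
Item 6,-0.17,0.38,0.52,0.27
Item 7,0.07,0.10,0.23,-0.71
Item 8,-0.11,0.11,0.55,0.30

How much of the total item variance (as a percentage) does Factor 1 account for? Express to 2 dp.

SS loadings for Factor 1 = 0.18² + 0.24² + 0.10² + 0.38² + 0.02² + (-0.17)² + 0.07² + (-0.11)² = 0.2907
With 8 standardized items, total variance = 8. Proportion = 0.2907/8 = 0.0363 → 3.63%.

3.63%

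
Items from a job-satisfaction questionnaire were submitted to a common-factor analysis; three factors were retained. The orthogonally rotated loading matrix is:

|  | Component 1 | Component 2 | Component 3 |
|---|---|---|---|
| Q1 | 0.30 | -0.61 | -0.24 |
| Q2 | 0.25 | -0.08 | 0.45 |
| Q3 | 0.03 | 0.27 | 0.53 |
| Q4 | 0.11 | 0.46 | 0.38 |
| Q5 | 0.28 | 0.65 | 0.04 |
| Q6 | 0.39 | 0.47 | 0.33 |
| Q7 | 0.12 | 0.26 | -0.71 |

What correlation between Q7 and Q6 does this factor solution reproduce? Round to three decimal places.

-0.065

r̂ = Σ λ_i·λ_j across factors = (0.12)(0.39) + (0.26)(0.47) + (-0.71)(0.33)
  = +0.0468 +0.1222 -0.2343 = -0.0653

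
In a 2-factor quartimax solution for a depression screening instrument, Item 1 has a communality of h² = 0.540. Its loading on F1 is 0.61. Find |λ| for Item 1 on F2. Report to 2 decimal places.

0.41

Under orthogonal rotation h² = Σλ², so λ_F2² = h² − (0.3721) = 0.540 − 0.3721 = 0.1679.
|λ| = √0.1679 = 0.4098.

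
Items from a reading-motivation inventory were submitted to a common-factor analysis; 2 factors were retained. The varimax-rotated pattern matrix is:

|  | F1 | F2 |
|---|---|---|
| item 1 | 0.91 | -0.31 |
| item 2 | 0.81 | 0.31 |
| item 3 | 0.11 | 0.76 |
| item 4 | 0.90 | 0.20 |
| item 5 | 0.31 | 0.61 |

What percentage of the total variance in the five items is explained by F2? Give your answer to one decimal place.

SS loadings for F2 = (-0.31)² + 0.31² + 0.76² + 0.20² + 0.61² = 1.1819
With 5 standardized items, total variance = 5. Proportion = 1.1819/5 = 0.2364 → 23.64%.

23.6%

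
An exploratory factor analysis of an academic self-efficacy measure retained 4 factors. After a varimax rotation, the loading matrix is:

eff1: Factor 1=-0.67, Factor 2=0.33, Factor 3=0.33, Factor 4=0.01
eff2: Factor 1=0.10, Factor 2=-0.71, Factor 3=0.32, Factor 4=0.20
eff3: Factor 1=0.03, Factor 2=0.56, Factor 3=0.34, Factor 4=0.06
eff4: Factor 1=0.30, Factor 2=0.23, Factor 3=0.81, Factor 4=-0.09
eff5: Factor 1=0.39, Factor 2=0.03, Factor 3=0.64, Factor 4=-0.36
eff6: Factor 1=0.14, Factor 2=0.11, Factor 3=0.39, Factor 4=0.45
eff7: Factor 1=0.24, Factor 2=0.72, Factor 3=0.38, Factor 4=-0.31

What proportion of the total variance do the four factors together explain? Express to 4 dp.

0.6370

SS loadings by factor: 0.7791, 1.5109, 1.6891, 0.4800; total = 4.4591.
Total variance with 7 standardized items is 7, so the solution explains 4.4591/7 = 0.6370.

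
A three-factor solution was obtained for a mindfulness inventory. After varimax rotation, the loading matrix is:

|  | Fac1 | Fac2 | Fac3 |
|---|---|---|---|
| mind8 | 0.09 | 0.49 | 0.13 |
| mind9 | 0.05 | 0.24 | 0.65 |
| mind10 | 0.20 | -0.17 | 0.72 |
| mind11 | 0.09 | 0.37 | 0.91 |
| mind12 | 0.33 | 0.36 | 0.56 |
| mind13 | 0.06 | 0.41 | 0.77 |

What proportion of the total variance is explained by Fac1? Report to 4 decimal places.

SS loadings for Fac1 = 0.09² + 0.05² + 0.20² + 0.09² + 0.33² + 0.06² = 0.1712
Proportion of variance = 0.1712 / 6 = 0.0285.

0.0285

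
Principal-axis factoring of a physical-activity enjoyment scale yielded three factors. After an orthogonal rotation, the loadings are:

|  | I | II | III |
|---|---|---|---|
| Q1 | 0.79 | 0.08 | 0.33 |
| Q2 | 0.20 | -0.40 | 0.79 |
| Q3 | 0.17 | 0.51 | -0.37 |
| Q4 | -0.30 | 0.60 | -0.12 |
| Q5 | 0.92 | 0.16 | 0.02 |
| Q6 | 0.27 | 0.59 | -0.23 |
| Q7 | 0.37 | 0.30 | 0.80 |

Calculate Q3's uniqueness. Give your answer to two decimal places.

0.57

h² = 0.17² + 0.51² + (-0.37)² = 0.0289 + 0.2601 + 0.1369 = 0.4259
Uniqueness u² = 1 − h² = 1 − 0.4259 = 0.5741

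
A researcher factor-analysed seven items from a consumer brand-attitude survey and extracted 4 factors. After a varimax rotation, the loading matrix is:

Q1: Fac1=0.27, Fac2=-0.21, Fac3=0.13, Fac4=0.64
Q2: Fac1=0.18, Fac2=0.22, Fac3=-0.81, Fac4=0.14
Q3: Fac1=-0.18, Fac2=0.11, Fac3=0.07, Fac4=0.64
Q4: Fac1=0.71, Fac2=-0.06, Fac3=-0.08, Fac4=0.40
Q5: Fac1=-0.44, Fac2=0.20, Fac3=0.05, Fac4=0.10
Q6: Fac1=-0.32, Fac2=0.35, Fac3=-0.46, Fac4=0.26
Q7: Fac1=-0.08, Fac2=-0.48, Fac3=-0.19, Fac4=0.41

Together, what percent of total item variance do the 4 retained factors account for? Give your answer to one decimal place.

SS loadings by factor: 0.9442, 0.5011, 0.9345, 1.2445; total = 3.6243.
Total variance with 7 standardized items is 7, so the solution explains 3.6243/7 = 0.5178 = 51.78%.

51.8%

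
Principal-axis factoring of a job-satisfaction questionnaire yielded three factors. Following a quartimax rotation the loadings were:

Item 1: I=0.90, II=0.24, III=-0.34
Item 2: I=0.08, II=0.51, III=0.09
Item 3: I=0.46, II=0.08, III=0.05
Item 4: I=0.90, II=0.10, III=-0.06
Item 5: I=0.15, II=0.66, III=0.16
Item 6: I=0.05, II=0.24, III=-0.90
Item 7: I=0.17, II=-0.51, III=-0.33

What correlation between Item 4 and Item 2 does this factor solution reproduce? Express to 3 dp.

r̂ = Σ λ_i·λ_j across factors = (0.90)(0.08) + (0.10)(0.51) + (-0.06)(0.09)
  = +0.0720 +0.0510 -0.0054 = 0.1176

0.118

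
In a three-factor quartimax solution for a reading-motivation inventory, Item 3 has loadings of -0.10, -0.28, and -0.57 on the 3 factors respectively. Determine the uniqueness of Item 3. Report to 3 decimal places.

0.587

h² = (-0.10)² + (-0.28)² + (-0.57)² = 0.0100 + 0.0784 + 0.3249 = 0.4133
Uniqueness u² = 1 − h² = 1 − 0.4133 = 0.5867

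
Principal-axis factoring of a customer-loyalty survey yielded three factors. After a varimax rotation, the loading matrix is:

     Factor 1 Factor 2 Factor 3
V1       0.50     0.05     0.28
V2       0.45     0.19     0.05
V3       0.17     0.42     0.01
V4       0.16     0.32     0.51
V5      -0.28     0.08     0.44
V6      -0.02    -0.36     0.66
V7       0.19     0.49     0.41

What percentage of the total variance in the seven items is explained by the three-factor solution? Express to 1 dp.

35.1%

SS loadings by factor: 0.6219, 0.6935, 1.1384; total = 2.4538.
Total variance with 7 standardized items is 7, so the solution explains 2.4538/7 = 0.3505 = 35.05%.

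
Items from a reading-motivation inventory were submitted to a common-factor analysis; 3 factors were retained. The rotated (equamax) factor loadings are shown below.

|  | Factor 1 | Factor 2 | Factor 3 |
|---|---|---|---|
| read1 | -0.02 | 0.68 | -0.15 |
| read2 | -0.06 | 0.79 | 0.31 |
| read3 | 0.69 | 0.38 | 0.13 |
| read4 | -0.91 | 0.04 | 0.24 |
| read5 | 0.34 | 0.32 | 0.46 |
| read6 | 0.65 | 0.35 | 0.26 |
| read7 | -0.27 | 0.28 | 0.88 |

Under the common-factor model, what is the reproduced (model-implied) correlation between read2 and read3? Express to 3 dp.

r̂ = Σ λ_i·λ_j across factors = (-0.06)(0.69) + (0.79)(0.38) + (0.31)(0.13)
  = -0.0414 +0.3002 +0.0403 = 0.2991

0.299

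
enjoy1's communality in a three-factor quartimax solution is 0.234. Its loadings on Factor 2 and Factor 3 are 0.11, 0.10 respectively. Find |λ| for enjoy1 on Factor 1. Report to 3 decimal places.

0.460

Under orthogonal rotation h² = Σλ², so λ_Factor 1² = h² − (0.0221) = 0.234 − 0.0221 = 0.2119.
|λ| = √0.2119 = 0.4603.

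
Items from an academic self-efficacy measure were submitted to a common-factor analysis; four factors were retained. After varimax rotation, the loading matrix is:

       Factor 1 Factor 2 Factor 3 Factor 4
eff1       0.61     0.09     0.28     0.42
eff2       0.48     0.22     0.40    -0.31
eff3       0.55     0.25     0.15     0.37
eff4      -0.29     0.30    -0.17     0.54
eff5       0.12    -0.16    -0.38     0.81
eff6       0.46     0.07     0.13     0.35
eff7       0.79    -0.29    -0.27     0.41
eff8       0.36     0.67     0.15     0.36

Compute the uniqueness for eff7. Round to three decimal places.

h² = 0.79² + (-0.29)² + (-0.27)² + 0.41² = 0.6241 + 0.0841 + 0.0729 + 0.1681 = 0.9492
Uniqueness u² = 1 − h² = 1 − 0.9492 = 0.0508

0.051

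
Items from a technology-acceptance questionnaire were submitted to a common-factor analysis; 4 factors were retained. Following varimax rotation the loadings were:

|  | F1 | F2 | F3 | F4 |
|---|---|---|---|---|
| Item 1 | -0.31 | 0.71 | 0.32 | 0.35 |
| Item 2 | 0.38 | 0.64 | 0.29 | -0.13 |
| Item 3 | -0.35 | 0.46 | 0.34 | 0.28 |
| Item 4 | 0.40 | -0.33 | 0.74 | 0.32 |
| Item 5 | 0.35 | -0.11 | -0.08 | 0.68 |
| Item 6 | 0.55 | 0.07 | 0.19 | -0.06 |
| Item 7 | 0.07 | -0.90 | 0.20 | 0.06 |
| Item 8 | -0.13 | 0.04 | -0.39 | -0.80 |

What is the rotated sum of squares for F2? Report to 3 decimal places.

2.063

SS loadings for F2 = 0.71² + 0.64² + 0.46² + (-0.33)² + (-0.11)² + 0.07² + (-0.90)² + 0.04² = 0.5041 + 0.4096 + 0.2116 + 0.1089 + 0.0121 + 0.0049 + 0.8100 + 0.0016 = 2.0628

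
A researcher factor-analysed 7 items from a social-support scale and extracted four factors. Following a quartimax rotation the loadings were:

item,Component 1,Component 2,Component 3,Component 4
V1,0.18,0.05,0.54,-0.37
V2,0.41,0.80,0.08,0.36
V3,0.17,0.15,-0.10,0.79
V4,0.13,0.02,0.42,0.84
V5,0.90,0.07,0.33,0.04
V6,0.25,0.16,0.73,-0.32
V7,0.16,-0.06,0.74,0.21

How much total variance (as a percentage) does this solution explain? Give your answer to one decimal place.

Communalities: 0.4634, 0.9441, 0.6855, 0.8993, 0.9254, 0.7234, 0.6209; Σh² = 5.2620.
Total variance with 7 standardized items is 7, so the solution explains 5.2620/7 = 0.7517 = 75.17%.

75.2%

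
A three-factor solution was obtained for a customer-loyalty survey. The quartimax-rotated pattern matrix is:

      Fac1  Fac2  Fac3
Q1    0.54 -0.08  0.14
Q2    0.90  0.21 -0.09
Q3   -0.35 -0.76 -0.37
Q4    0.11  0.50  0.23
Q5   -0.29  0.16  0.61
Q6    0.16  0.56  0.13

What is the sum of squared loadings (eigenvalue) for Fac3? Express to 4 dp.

SS loadings for Fac3 = 0.14² + (-0.09)² + (-0.37)² + 0.23² + 0.61² + 0.13² = 0.0196 + 0.0081 + 0.1369 + 0.0529 + 0.3721 + 0.0169 = 0.6065

0.6065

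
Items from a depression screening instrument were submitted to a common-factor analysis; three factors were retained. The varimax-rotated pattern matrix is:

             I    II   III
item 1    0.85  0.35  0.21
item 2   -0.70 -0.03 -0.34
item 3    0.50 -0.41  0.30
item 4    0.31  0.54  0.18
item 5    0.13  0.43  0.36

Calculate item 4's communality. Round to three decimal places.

h² = 0.31² + 0.54² + 0.18² = 0.0961 + 0.2916 + 0.0324 = 0.4201

0.420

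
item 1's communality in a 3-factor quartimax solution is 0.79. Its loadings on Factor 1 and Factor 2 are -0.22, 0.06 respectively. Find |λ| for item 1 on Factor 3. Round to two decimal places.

Under orthogonal rotation h² = Σλ², so λ_Factor 3² = h² − (0.0520) = 0.79 − 0.0520 = 0.7380.
|λ| = √0.7380 = 0.8591.

0.86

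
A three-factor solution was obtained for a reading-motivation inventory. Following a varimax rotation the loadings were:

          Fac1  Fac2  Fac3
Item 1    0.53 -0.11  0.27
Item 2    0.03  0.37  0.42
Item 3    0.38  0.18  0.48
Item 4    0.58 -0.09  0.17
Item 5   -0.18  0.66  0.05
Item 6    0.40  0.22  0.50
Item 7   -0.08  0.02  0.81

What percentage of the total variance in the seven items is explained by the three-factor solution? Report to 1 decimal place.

43.6%

Communalities: 0.3659, 0.3142, 0.4072, 0.3734, 0.4705, 0.4584, 0.6629; Σh² = 3.0525.
Total variance with 7 standardized items is 7, so the solution explains 3.0525/7 = 0.4361 = 43.61%.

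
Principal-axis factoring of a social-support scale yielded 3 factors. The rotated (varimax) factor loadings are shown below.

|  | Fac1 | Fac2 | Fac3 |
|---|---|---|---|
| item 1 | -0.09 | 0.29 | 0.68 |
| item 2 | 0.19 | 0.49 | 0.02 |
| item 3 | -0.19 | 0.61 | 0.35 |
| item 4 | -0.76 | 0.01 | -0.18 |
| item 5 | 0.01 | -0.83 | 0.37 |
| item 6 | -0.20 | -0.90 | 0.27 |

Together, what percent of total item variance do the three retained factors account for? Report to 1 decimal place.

62.0%

SS loadings by factor: 0.6980, 2.1953, 0.8275; total = 3.7208.
Total variance with 6 standardized items is 6, so the solution explains 3.7208/6 = 0.6201 = 62.01%.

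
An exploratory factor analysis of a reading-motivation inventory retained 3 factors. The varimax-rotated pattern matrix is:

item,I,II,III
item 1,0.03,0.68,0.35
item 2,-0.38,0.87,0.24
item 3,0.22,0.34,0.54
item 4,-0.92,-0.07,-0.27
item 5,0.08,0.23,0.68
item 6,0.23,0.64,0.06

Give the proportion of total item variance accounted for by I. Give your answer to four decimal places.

0.1832

SS loadings for I = 0.03² + (-0.38)² + 0.22² + (-0.92)² + 0.08² + 0.23² = 1.0994
Proportion of variance = 1.0994 / 6 = 0.1832.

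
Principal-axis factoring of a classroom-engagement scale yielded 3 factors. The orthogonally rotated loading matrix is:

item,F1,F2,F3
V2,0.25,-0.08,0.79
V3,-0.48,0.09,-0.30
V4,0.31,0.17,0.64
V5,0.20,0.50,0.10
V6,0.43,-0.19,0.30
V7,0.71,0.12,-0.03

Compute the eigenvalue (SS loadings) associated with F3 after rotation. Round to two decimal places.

1.22

SS loadings for F3 = 0.79² + (-0.30)² + 0.64² + 0.10² + 0.30² + (-0.03)² = 0.6241 + 0.0900 + 0.4096 + 0.0100 + 0.0900 + 0.0009 = 1.2246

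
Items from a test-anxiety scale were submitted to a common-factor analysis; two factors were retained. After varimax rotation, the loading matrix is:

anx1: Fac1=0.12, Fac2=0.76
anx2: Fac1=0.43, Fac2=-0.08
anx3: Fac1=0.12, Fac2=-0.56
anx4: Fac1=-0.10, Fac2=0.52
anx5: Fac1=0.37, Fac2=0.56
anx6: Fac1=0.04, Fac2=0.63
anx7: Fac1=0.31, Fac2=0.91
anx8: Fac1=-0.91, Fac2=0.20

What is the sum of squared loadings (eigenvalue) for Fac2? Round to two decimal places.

SS loadings for Fac2 = 0.76² + (-0.08)² + (-0.56)² + 0.52² + 0.56² + 0.63² + 0.91² + 0.20² = 0.5776 + 0.0064 + 0.3136 + 0.2704 + 0.3136 + 0.3969 + 0.8281 + 0.0400 = 2.7466

2.75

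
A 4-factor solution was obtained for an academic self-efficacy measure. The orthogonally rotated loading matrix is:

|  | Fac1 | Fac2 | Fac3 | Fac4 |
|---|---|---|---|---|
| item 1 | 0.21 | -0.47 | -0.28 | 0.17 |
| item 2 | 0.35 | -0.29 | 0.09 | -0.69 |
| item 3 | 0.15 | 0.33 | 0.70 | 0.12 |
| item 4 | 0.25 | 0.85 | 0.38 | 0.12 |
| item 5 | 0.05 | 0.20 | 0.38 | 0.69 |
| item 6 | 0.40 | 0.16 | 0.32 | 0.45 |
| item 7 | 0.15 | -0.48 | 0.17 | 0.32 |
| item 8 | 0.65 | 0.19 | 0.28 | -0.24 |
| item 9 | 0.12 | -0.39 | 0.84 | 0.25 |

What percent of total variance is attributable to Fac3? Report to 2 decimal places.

19.78%

SS loadings for Fac3 = (-0.28)² + 0.09² + 0.70² + 0.38² + 0.38² + 0.32² + 0.17² + 0.28² + 0.84² = 1.7806
With 9 standardized items, total variance = 9. Proportion = 1.7806/9 = 0.1978 → 19.78%.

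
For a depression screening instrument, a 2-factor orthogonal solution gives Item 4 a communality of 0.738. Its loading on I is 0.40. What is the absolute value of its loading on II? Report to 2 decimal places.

Under orthogonal rotation h² = Σλ², so λ_II² = h² − (0.1600) = 0.738 − 0.1600 = 0.5780.
|λ| = √0.5780 = 0.7603.

0.76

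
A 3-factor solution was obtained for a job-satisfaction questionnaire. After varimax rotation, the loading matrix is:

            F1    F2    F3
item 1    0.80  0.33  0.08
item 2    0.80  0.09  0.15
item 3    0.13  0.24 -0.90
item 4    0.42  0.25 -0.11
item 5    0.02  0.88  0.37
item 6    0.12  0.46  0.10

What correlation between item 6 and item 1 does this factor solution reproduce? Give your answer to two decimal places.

r̂ = Σ λ_i·λ_j across factors = (0.12)(0.80) + (0.46)(0.33) + (0.10)(0.08)
  = +0.0960 +0.1518 +0.0080 = 0.2558

0.26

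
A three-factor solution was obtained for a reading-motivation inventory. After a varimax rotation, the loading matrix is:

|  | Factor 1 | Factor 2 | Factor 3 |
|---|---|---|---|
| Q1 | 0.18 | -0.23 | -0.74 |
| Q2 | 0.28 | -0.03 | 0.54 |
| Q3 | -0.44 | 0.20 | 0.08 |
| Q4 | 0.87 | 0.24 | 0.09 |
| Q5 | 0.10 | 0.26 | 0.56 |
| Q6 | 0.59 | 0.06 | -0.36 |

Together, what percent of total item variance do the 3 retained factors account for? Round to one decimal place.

49.0%

Communalities: 0.6329, 0.3709, 0.2400, 0.8226, 0.3912, 0.4813; Σh² = 2.9389.
Total variance with 6 standardized items is 6, so the solution explains 2.9389/6 = 0.4898 = 48.98%.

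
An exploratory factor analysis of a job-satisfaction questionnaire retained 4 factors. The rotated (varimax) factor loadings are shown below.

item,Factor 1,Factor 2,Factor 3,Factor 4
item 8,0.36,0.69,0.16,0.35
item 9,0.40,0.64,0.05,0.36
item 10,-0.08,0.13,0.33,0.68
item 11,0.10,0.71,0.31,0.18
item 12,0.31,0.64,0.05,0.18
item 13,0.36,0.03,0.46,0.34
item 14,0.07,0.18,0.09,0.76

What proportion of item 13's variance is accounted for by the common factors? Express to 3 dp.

h² = 0.36² + 0.03² + 0.46² + 0.34² = 0.1296 + 0.0009 + 0.2116 + 0.1156 = 0.4577

0.458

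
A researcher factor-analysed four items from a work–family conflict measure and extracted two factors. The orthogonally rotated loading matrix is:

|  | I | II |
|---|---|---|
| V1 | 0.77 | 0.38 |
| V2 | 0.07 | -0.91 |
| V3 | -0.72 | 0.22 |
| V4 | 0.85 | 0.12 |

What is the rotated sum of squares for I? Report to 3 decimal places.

SS loadings for I = 0.77² + 0.07² + (-0.72)² + 0.85² = 0.5929 + 0.0049 + 0.5184 + 0.7225 = 1.8387

1.839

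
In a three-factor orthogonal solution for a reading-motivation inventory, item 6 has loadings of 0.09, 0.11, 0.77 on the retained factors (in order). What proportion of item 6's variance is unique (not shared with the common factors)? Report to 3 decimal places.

0.387

h² = 0.09² + 0.11² + 0.77² = 0.0081 + 0.0121 + 0.5929 = 0.6131
Uniqueness u² = 1 − h² = 1 − 0.6131 = 0.3869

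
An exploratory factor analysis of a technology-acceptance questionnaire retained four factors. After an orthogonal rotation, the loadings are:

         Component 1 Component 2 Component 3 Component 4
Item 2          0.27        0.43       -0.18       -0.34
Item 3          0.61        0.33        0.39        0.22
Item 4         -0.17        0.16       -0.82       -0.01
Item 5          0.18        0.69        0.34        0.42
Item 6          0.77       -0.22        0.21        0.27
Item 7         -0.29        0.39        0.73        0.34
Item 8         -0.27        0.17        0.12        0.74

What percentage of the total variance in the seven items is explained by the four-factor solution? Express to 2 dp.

SS loadings by factor: 1.2562, 1.0249, 1.5639, 1.0766; total = 4.9216.
Total variance with 7 standardized items is 7, so the solution explains 4.9216/7 = 0.7031 = 70.31%.

70.31%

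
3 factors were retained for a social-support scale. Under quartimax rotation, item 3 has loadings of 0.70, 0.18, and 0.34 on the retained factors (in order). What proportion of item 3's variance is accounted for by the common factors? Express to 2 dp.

0.64

h² = 0.70² + 0.18² + 0.34² = 0.4900 + 0.0324 + 0.1156 = 0.6380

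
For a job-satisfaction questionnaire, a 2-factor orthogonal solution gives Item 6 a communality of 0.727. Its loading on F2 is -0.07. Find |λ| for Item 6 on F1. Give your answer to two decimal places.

0.85

Under orthogonal rotation h² = Σλ², so λ_F1² = h² − (0.0049) = 0.727 − 0.0049 = 0.7221.
|λ| = √0.7221 = 0.8498.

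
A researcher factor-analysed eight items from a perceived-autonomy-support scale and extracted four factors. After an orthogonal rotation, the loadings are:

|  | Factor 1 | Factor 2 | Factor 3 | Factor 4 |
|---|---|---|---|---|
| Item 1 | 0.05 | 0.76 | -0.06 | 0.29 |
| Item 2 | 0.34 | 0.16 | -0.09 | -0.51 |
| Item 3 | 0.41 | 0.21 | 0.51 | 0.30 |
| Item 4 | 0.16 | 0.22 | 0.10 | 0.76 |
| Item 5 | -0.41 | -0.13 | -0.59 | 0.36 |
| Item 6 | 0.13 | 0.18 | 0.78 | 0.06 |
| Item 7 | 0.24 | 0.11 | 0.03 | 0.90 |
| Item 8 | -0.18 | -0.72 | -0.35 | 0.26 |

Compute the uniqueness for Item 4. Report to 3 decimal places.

0.338

h² = 0.16² + 0.22² + 0.10² + 0.76² = 0.0256 + 0.0484 + 0.0100 + 0.5776 = 0.6616
Uniqueness u² = 1 − h² = 1 − 0.6616 = 0.3384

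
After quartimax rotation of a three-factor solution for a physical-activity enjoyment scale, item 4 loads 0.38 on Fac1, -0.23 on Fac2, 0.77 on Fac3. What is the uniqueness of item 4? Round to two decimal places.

h² = 0.38² + (-0.23)² + 0.77² = 0.1444 + 0.0529 + 0.5929 = 0.7902
Uniqueness u² = 1 − h² = 1 − 0.7902 = 0.2098

0.21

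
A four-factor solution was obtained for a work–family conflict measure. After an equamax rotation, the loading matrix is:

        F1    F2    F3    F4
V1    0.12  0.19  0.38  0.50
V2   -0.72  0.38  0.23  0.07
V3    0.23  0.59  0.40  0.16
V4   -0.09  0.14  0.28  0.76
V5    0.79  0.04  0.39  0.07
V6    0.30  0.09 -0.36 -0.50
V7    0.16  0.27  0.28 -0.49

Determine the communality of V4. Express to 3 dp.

0.684

h² = (-0.09)² + 0.14² + 0.28² + 0.76² = 0.0081 + 0.0196 + 0.0784 + 0.5776 = 0.6837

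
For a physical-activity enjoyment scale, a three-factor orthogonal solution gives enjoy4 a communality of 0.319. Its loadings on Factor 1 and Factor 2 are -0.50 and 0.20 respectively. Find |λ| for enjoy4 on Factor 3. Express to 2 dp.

Under orthogonal rotation h² = Σλ², so λ_Factor 3² = h² − (0.2900) = 0.319 − 0.2900 = 0.0290.
|λ| = √0.0290 = 0.1703.

0.17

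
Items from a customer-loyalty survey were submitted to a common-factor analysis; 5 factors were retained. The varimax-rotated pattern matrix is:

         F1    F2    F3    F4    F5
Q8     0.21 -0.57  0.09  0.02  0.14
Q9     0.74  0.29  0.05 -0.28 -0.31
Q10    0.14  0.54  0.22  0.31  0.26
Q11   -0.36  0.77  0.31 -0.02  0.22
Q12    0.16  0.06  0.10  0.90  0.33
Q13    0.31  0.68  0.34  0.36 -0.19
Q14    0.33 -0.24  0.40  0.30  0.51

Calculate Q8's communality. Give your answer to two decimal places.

h² = 0.21² + (-0.57)² + 0.09² + 0.02² + 0.14² = 0.0441 + 0.3249 + 0.0081 + 0.0004 + 0.0196 = 0.3971

0.40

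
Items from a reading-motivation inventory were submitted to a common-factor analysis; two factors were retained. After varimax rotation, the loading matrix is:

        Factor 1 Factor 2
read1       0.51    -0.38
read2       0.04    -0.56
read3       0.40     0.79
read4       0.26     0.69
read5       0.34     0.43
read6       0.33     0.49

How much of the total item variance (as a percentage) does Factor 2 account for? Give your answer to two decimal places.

33.05%

SS loadings for Factor 2 = (-0.38)² + (-0.56)² + 0.79² + 0.69² + 0.43² + 0.49² = 1.9832
With 6 standardized items, total variance = 6. Proportion = 1.9832/6 = 0.3305 → 33.05%.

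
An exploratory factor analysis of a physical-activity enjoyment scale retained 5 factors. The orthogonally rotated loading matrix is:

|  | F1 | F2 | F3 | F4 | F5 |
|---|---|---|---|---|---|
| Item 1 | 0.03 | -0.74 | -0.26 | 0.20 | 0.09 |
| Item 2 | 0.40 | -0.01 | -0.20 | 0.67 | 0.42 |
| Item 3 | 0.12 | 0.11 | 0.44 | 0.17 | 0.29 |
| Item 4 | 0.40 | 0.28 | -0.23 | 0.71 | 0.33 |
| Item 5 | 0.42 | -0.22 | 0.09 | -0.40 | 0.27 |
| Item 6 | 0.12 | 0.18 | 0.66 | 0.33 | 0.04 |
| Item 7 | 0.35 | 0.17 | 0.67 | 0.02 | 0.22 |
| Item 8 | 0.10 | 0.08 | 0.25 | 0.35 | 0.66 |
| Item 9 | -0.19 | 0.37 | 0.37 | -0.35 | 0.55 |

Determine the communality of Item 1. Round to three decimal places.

h² = 0.03² + (-0.74)² + (-0.26)² + 0.20² + 0.09² = 0.0009 + 0.5476 + 0.0676 + 0.0400 + 0.0081 = 0.6642

0.664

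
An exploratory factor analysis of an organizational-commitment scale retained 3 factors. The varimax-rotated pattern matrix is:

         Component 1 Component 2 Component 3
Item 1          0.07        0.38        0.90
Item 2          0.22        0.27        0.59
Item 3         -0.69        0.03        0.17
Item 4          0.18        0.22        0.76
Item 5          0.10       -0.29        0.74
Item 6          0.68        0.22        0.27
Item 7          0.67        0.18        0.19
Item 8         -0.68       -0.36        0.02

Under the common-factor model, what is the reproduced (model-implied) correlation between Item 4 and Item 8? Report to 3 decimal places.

-0.186

r̂ = Σ λ_i·λ_j across factors = (0.18)(-0.68) + (0.22)(-0.36) + (0.76)(0.02)
  = -0.1224 -0.0792 +0.0152 = -0.1864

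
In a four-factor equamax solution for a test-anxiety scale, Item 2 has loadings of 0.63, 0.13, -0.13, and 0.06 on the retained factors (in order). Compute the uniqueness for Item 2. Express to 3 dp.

0.566

h² = 0.63² + 0.13² + (-0.13)² + 0.06² = 0.3969 + 0.0169 + 0.0169 + 0.0036 = 0.4343
Uniqueness u² = 1 − h² = 1 − 0.4343 = 0.5657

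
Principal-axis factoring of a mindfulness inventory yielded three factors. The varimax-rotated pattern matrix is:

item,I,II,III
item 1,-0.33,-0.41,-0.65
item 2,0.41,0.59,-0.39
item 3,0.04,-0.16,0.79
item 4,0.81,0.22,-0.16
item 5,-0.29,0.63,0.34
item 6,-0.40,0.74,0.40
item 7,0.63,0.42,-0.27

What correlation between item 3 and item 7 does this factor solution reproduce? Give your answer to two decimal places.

-0.26

r̂ = Σ λ_i·λ_j across factors = (0.04)(0.63) + (-0.16)(0.42) + (0.79)(-0.27)
  = +0.0252 -0.0672 -0.2133 = -0.2553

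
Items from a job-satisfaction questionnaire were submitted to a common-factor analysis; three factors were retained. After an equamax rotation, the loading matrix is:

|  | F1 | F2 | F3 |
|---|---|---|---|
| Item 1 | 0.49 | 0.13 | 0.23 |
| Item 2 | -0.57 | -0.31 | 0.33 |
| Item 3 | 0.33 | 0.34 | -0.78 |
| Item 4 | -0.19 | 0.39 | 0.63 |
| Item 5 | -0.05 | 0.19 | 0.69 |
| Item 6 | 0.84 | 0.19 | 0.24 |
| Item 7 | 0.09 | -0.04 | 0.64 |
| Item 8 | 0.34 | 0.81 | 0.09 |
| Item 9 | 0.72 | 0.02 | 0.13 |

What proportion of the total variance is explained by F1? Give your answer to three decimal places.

SS loadings for F1 = 0.49² + (-0.57)² + 0.33² + (-0.19)² + (-0.05)² + 0.84² + 0.09² + 0.34² + 0.72² = 2.0602
Proportion of variance = 2.0602 / 9 = 0.2289.

0.229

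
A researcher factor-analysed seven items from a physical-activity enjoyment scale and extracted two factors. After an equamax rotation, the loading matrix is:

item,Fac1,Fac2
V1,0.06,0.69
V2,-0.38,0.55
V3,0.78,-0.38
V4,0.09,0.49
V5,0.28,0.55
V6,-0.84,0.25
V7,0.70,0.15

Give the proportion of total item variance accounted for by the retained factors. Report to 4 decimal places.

0.5127

Communalities: 0.4797, 0.4469, 0.7528, 0.2482, 0.3809, 0.7681, 0.5125; Σh² = 3.5891.
Total variance with 7 standardized items is 7, so the solution explains 3.5891/7 = 0.5127.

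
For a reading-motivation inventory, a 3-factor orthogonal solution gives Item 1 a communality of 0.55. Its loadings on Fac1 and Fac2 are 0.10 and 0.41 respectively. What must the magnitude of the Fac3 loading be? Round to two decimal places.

0.61

Under orthogonal rotation h² = Σλ², so λ_Fac3² = h² − (0.1781) = 0.55 − 0.1781 = 0.3719.
|λ| = √0.3719 = 0.6098.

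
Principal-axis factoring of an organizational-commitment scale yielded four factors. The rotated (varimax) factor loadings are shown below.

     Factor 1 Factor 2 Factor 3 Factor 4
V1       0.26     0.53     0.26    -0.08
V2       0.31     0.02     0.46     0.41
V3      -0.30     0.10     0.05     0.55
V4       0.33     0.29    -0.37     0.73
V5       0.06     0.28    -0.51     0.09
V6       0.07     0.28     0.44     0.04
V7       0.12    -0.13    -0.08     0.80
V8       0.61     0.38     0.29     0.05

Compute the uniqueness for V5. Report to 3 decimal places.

0.650

h² = 0.06² + 0.28² + (-0.51)² + 0.09² = 0.0036 + 0.0784 + 0.2601 + 0.0081 = 0.3502
Uniqueness u² = 1 − h² = 1 − 0.3502 = 0.6498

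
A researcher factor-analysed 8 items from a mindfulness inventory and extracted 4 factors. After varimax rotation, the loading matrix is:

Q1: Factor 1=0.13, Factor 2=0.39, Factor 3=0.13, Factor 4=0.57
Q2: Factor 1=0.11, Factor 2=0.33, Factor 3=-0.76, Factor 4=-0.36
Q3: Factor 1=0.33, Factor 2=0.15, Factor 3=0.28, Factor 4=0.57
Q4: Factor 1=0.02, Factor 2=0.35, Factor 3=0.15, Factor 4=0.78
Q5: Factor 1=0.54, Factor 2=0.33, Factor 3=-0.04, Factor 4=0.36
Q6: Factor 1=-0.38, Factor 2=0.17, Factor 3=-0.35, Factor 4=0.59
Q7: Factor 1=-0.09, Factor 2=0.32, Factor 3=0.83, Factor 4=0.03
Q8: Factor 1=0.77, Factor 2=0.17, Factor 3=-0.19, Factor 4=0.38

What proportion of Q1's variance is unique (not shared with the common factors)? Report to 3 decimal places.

h² = 0.13² + 0.39² + 0.13² + 0.57² = 0.0169 + 0.1521 + 0.0169 + 0.3249 = 0.5108
Uniqueness u² = 1 − h² = 1 − 0.5108 = 0.4892

0.489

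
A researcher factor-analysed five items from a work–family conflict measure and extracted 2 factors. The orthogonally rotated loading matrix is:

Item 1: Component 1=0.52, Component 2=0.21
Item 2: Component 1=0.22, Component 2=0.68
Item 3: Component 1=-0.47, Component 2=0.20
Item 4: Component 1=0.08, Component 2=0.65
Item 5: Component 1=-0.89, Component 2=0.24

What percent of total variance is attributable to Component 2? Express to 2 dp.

SS loadings for Component 2 = 0.21² + 0.68² + 0.20² + 0.65² + 0.24² = 1.0266
With 5 standardized items, total variance = 5. Proportion = 1.0266/5 = 0.2053 → 20.53%.

20.53%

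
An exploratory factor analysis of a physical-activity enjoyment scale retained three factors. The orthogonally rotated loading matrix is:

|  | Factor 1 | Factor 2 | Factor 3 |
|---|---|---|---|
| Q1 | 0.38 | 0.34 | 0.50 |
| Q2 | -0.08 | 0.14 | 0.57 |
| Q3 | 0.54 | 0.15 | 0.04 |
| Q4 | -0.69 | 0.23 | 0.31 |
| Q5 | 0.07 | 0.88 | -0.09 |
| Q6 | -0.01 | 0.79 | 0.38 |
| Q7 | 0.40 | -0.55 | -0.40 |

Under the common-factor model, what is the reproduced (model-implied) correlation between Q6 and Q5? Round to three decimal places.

r̂ = Σ λ_i·λ_j across factors = (-0.01)(0.07) + (0.79)(0.88) + (0.38)(-0.09)
  = -0.0007 +0.6952 -0.0342 = 0.6603

0.660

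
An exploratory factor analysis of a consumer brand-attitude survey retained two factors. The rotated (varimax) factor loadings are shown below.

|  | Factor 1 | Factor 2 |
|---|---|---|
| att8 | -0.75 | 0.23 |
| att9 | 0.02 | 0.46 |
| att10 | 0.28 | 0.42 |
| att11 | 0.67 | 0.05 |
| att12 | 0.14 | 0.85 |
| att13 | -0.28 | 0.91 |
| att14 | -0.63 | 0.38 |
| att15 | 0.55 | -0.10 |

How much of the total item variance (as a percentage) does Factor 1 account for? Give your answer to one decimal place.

23.6%

SS loadings for Factor 1 = (-0.75)² + 0.02² + 0.28² + 0.67² + 0.14² + (-0.28)² + (-0.63)² + 0.55² = 1.8876
With 8 standardized items, total variance = 8. Proportion = 1.8876/8 = 0.2360 → 23.60%.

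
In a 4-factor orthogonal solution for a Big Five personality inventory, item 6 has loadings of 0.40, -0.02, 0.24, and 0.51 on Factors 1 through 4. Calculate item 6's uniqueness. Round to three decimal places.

0.522

h² = 0.40² + (-0.02)² + 0.24² + 0.51² = 0.1600 + 0.0004 + 0.0576 + 0.2601 = 0.4781
Uniqueness u² = 1 − h² = 1 − 0.4781 = 0.5219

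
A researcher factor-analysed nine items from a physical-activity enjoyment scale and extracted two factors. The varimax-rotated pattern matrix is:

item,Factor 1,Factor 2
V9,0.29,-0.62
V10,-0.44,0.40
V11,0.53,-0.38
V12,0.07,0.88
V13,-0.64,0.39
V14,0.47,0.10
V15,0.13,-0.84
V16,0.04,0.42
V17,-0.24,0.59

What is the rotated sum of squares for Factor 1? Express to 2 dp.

SS loadings for Factor 1 = 0.29² + (-0.44)² + 0.53² + 0.07² + (-0.64)² + 0.47² + 0.13² + 0.04² + (-0.24)² = 0.0841 + 0.1936 + 0.2809 + 0.0049 + 0.4096 + 0.2209 + 0.0169 + 0.0016 + 0.0576 = 1.2701

1.27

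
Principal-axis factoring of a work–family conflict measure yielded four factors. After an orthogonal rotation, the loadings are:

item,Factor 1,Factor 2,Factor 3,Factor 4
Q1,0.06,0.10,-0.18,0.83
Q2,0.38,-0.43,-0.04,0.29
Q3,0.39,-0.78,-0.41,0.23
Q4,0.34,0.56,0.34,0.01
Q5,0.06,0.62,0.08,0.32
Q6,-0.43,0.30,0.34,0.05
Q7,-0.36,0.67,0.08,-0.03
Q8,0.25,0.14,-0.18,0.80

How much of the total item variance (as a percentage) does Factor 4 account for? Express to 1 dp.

SS loadings for Factor 4 = 0.83² + 0.29² + 0.23² + 0.01² + 0.32² + 0.05² + (-0.03)² + 0.80² = 1.5718
With 8 standardized items, total variance = 8. Proportion = 1.5718/8 = 0.1965 → 19.65%.

19.6%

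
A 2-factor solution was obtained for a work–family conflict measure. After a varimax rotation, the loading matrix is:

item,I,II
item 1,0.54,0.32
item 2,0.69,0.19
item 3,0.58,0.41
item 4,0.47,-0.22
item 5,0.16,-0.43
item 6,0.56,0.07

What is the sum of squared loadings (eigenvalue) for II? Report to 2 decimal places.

0.54

SS loadings for II = 0.32² + 0.19² + 0.41² + (-0.22)² + (-0.43)² + 0.07² = 0.1024 + 0.0361 + 0.1681 + 0.0484 + 0.1849 + 0.0049 = 0.5448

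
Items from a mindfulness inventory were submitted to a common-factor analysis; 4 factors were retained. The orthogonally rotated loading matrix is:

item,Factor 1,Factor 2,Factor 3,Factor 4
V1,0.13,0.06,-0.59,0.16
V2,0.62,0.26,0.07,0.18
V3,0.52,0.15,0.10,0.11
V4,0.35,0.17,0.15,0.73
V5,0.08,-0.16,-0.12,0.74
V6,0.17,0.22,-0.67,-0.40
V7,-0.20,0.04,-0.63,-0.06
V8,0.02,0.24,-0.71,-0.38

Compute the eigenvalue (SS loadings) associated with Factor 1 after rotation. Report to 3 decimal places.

0.870

SS loadings for Factor 1 = 0.13² + 0.62² + 0.52² + 0.35² + 0.08² + 0.17² + (-0.20)² + 0.02² = 0.0169 + 0.3844 + 0.2704 + 0.1225 + 0.0064 + 0.0289 + 0.0400 + 0.0004 = 0.8699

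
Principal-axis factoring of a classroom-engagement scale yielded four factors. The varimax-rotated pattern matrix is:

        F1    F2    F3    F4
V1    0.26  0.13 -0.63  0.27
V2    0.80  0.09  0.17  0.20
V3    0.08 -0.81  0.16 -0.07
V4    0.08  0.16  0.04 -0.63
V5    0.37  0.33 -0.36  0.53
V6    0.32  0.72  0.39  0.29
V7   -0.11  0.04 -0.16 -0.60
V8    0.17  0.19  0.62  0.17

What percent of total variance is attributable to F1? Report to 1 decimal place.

SS loadings for F1 = 0.26² + 0.80² + 0.08² + 0.08² + 0.37² + 0.32² + (-0.11)² + 0.17² = 1.0007
With 8 standardized items, total variance = 8. Proportion = 1.0007/8 = 0.1251 → 12.51%.

12.5%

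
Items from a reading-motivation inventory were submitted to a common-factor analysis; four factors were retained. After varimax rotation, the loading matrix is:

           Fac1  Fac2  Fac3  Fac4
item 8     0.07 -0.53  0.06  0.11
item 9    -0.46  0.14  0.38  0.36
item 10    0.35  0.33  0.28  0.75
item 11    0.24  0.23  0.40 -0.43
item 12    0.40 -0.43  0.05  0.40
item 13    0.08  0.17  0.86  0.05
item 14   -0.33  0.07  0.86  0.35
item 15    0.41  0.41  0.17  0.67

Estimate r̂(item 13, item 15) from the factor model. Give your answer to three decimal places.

r̂ = Σ λ_i·λ_j across factors = (0.08)(0.41) + (0.17)(0.41) + (0.86)(0.17) + (0.05)(0.67)
  = +0.0328 +0.0697 +0.1462 +0.0335 = 0.2822

0.282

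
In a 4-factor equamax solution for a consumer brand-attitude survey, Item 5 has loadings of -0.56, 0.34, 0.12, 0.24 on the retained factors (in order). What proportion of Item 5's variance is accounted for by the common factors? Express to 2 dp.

h² = (-0.56)² + 0.34² + 0.12² + 0.24² = 0.3136 + 0.1156 + 0.0144 + 0.0576 = 0.5012

0.50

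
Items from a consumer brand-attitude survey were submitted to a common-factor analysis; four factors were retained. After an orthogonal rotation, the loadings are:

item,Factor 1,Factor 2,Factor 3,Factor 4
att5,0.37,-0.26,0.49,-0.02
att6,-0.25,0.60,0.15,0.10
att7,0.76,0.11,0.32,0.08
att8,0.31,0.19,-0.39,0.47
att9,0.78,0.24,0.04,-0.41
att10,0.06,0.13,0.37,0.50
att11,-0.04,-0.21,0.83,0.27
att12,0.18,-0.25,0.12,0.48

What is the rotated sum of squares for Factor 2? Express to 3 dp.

0.657

SS loadings for Factor 2 = (-0.26)² + 0.60² + 0.11² + 0.19² + 0.24² + 0.13² + (-0.21)² + (-0.25)² = 0.0676 + 0.3600 + 0.0121 + 0.0361 + 0.0576 + 0.0169 + 0.0441 + 0.0625 = 0.6569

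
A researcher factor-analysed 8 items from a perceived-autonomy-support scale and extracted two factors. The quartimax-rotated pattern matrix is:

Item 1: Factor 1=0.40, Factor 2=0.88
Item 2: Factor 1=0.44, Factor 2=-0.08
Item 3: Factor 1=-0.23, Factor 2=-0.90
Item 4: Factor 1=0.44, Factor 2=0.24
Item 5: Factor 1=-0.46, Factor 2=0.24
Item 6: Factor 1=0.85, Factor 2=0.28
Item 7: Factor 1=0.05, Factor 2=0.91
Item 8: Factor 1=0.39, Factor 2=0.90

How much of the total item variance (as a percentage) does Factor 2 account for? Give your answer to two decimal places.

42.78%

SS loadings for Factor 2 = 0.88² + (-0.08)² + (-0.90)² + 0.24² + 0.24² + 0.28² + 0.91² + 0.90² = 3.4225
With 8 standardized items, total variance = 8. Proportion = 3.4225/8 = 0.4278 → 42.78%.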